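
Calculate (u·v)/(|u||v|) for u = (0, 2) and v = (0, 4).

With u = (0, 2), v = (0, 4):
u·v = 0·0 + 2·4 = 0 + 8 = 8.
|u| = √(0² + 2²) = √4, |v| = √(0² + 4²) = √16, so |u||v| = √(4·16) = √64 = 8.
cos θ = (u·v)/(|u||v|) = 8/8 = 1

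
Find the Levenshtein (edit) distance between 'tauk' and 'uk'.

Let D[i][j] be the edit distance between the first i characters of 'tauk' and the first j characters of 'uk', with D[i][0] = i, D[0][j] = j, and D[i][j] = D[i-1][j-1] if the characters match, else 1 + min(D[i-1][j], D[i][j-1], D[i-1][j-1]). Filling the table (rows: prefixes of 'tauk', columns: prefixes of 'uk'):
     ε  u  k
  ε  0  1  2
  t  1  1  2
  a  2  2  2
  u  3  2  3
  k  4  3  2
The bottom-right entry gives D[4][2] = 2, so no sequence of fewer than 2 edits works. Backtracking through the table gives one optimal edit sequence (2 edits):
  tauk → auk (del t @1)
  auk → uk (del a @1)
Edit distance = 2.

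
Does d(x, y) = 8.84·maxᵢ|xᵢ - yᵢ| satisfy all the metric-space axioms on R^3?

Yes. The L∞ (Chebyshev) norm induces a metric on R^3, and multiplying a metric by a positive constant 8.84 > 0 preserves all four axioms: non-negativity (8.84·||x-y|| ≥ 0), identity (8.84·||x-y|| = 0 ⟺ ||x-y|| = 0 ⟺ x = y), symmetry (||x-y|| = ||y-x||), and the triangle inequality (8.84·||x-z|| ≤ 8.84·||x-y|| + 8.84·||y-z||). So d is a metric.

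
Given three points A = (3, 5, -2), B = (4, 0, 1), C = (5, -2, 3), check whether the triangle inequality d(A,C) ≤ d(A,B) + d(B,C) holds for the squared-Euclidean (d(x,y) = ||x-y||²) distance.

d(A,B) = 1² + 5² + 3² = 35, d(B,C) = 1² + 2² + 2² = 9, d(A,C) = 2² + 7² + 5² = 78.
d(A,C) = 78 > 35 + 9 = 44. Triangle inequality is VIOLATED. (Squared-Euclidean is not a metric — this is a counterexample.)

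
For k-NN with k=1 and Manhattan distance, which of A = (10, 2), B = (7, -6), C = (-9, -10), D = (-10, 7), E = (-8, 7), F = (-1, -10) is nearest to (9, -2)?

Distances: d(A) = 5, d(B) = 6, d(C) = 26, d(D) = 28, d(E) = 26, d(F) = 18. Nearest: A = (10, 2) with distance 5.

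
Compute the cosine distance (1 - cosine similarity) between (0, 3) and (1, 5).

With u = (0, 3), v = (1, 5):
u·v = 0·1 + 3·5 = 0 + 15 = 15.
|u| = √(0² + 3²) = √9, |v| = √(1² + 5²) = √26, so |u||v| = √(9·26) = √234.
cos θ = (u·v)/(|u||v|) = 15/√234 ≈ 0.9806
Cosine distance = 1 - cos θ ≈ 1 - 0.9806 = 0.0194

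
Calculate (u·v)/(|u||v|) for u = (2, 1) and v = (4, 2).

With u = (2, 1), v = (4, 2):
u·v = 2·4 + 1·2 = 8 + 2 = 10.
|u| = √(2² + 1²) = √5, |v| = √(4² + 2²) = √20, so |u||v| = √(5·20) = √100 = 10.
cos θ = (u·v)/(|u||v|) = 10/10 = 1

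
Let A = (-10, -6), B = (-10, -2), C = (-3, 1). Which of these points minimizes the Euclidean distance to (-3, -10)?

Distances: d(A) ≈ 8.0623, d(B) ≈ 10.6301, d(C) = 11. Nearest: A = (-10, -6) with distance 8.0623.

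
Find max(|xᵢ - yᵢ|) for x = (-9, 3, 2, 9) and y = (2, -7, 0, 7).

max(|x_i - y_i|) = max(|-9 - 2|, |3 - (-7)|, |2 - 0|, |9 - 7|) = max(11, 10, 2, 2) = 11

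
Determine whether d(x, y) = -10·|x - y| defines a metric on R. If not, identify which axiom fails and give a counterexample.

No. With c = -10 < 0, d fails non-negativity: d(3, 9) = -10·|3 - 9| = -10·6 = -60 < 0.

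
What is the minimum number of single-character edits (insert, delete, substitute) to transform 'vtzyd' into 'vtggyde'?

Let D[i][j] be the edit distance between the first i characters of 'vtzyd' and the first j characters of 'vtggyde', with D[i][0] = i, D[0][j] = j, and D[i][j] = D[i-1][j-1] if the characters match, else 1 + min(D[i-1][j], D[i][j-1], D[i-1][j-1]). Filling the table (rows: prefixes of 'vtzyd', columns: prefixes of 'vtggyde'):
     ε  v  t  g  g  y  d  e
  ε  0  1  2  3  4  5  6  7
  v  1  0  1  2  3  4  5  6
  t  2  1  0  1  2  3  4  5
  z  3  2  1  1  2  3  4  5
  y  4  3  2  2  2  2  3  4
  d  5  4  3  3  3  3  2  3
The bottom-right entry gives D[5][7] = 3, so no sequence of fewer than 3 edits works. Backtracking through the table gives one optimal edit sequence (3 edits):
  vtzyd → vtgzyd (ins g @3)
  vtgzyd → vtggyd (sub z→g @4)
  vtggyd → vtggyde (ins e @7)
Edit distance = 3.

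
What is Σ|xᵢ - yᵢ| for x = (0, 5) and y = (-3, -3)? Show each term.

Σ|x_i - y_i| = |0 - (-3)| + |5 - (-3)| = 3 + 8 = 11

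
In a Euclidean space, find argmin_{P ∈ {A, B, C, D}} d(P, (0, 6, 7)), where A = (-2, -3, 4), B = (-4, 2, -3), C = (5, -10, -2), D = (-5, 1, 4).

Distances: d(A) ≈ 9.6954, d(B) ≈ 11.4891, d(C) ≈ 19.0263, d(D) ≈ 7.6811. Nearest: D = (-5, 1, 4) with distance 7.6811.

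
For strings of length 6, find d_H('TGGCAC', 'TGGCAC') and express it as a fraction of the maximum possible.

Differing positions: none. Hamming distance = 0. The maximum possible Hamming distance for length-6 strings is 6, so d_H/6 = 0/6 = 0.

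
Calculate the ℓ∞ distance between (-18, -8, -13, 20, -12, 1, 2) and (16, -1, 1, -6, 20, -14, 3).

max(|x_i - y_i|) = max(|-18 - 16|, |-8 - (-1)|, |-13 - 1|, |20 - (-6)|, |-12 - 20|, |1 - (-14)|, |2 - 3|) = max(34, 7, 14, 26, 32, 15, 1) = 34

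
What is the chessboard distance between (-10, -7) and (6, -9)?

max(|x_i - y_i|) = max(|-10 - 6|, |-7 - (-9)|) = max(16, 2) = 16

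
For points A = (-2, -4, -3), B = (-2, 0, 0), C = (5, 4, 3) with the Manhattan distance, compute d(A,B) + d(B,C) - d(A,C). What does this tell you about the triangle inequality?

d(A,B) = 0 + 4 + 3 = 7, d(B,C) = 7 + 4 + 3 = 14, d(A,C) = 7 + 8 + 6 = 21.
d(A,B) + d(B,C) - d(A,C) = 7 + 14 - 21 = 21 - 21 = 0. This is ≥ 0, so the triangle inequality holds for these points.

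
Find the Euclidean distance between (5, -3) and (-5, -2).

√(Σ(x_i - y_i)²) = √((5 - (-5))² + (-3 - (-2))²)
= √(10² + (-1)²) = √(100 + 1) = √101 ≈ 10.0499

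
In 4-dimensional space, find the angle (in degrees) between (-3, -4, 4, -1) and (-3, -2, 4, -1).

With u = (-3, -4, 4, -1), v = (-3, -2, 4, -1):
u·v = (-3)·(-3) + (-4)·(-2) + 4·4 + (-1)·(-1) = 9 + 8 + 16 + 1 = 34.
|u| = √((-3)² + (-4)² + 4² + (-1)²) = √42, |v| = √((-3)² + (-2)² + 4² + (-1)²) = √30, so |u||v| = √(42·30) = √1260.
cos θ = (u·v)/(|u||v|) = 34/√1260 ≈ 0.957841
θ = arccos(0.957841) ≈ 16.7°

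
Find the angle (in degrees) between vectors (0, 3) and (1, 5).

With u = (0, 3), v = (1, 5):
u·v = 0·1 + 3·5 = 0 + 15 = 15.
|u| = √(0² + 3²) = √9, |v| = √(1² + 5²) = √26, so |u||v| = √(9·26) = √234.
cos θ = (u·v)/(|u||v|) = 15/√234 ≈ 0.980581
θ = arccos(0.980581) ≈ 11.31°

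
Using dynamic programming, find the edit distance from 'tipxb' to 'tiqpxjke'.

Let D[i][j] be the edit distance between the first i characters of 'tipxb' and the first j characters of 'tiqpxjke', with D[i][0] = i, D[0][j] = j, and D[i][j] = D[i-1][j-1] if the characters match, else 1 + min(D[i-1][j], D[i][j-1], D[i-1][j-1]). Filling the table (rows: prefixes of 'tipxb', columns: prefixes of 'tiqpxjke'):
     ε  t  i  q  p  x  j  k  e
  ε  0  1  2  3  4  5  6  7  8
  t  1  0  1  2  3  4  5  6  7
  i  2  1  0  1  2  3  4  5  6
  p  3  2  1  1  1  2  3  4  5
  x  4  3  2  2  2  1  2  3  4
  b  5  4  3  3  3  2  2  3  4
The bottom-right entry gives D[5][8] = 4, so no sequence of fewer than 4 edits works. Backtracking through the table gives one optimal edit sequence (4 edits):
  tipxb → tiqpxb (ins q @3)
  tiqpxb → tiqpxjb (ins j @6)
  tiqpxjb → tiqpxjkb (ins k @7)
  tiqpxjkb → tiqpxjke (sub b→e @8)
Edit distance = 4.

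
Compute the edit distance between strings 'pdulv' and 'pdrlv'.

Let D[i][j] be the edit distance between the first i characters of 'pdulv' and the first j characters of 'pdrlv', with D[i][0] = i, D[0][j] = j, and D[i][j] = D[i-1][j-1] if the characters match, else 1 + min(D[i-1][j], D[i][j-1], D[i-1][j-1]). Filling the table (rows: prefixes of 'pdulv', columns: prefixes of 'pdrlv'):
     ε  p  d  r  l  v
  ε  0  1  2  3  4  5
  p  1  0  1  2  3  4
  d  2  1  0  1  2  3
  u  3  2  1  1  2  3
  l  4  3  2  2  1  2
  v  5  4  3  3  2  1
The bottom-right entry gives D[5][5] = 1, so no sequence of fewer than 1 edit works. Backtracking through the table gives one optimal edit sequence (1 edit):
  pdulv → pdrlv (sub u→r @3)
Edit distance = 1.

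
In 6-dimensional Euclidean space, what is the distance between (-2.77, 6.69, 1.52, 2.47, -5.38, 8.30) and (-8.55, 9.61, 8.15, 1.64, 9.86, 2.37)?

√(Σ(x_i - y_i)²) = √((-2.77 - (-8.55))² + (6.69 - 9.61)² + (1.52 - 8.15)² + (2.47 - 1.64)² + (-5.38 - 9.86)² + (8.3 - 2.37)²)
= √(5.78² + (-2.92)² + (-6.63)² + 0.83² + (-15.24)² + 5.93²) = √(33.4084 + 8.5264 + 43.9569 + 0.6889 + 232.2576 + 35.1649) = √354.0031 ≈ 18.815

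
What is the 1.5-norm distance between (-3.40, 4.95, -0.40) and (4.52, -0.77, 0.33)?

(Σ|x_i - y_i|^1.5)^(1/1.5) = (|-3.4 - 4.52|^1.5 + |4.95 - (-0.77)|^1.5 + |-0.4 - 0.33|^1.5)^(1/1.5)
= (7.92^1.5 + 5.72^1.5 + 0.73^1.5)^(1/1.5) ≈ (22.2889 + 13.6803 + 0.6237)^(1/1.5) = (36.5929)^(1/1.5) ≈ 11.0221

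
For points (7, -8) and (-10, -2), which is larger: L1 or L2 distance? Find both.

L1 = |7 - (-10)| + |-8 - (-2)| = 17 + 6 = 23
L2 = √(17² + 6²) = √325 ≈ 18.0278
L1 ≥ L2 always (equality iff movement is along one axis); L1 > L2 here.
Ratio L1/L2 = 23/√325 ≈ 1.2758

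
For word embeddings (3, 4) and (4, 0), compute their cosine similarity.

With u = (3, 4), v = (4, 0):
u·v = 3·4 + 4·0 = 12 + 0 = 12.
|u| = √(3² + 4²) = √25, |v| = √(4² + 0²) = √16, so |u||v| = √(25·16) = √400 = 20.
cos θ = (u·v)/(|u||v|) = 12/20 = 0.6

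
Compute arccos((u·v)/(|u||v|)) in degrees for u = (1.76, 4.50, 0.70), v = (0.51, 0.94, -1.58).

With u = (1.76, 4.50, 0.70), v = (0.51, 0.94, -1.58):
u·v = 1.76·0.51 + 4.5·0.94 + 0.7·(-1.58) = 0.8976 + 4.23 + (-1.106) = 4.0216.
|u| = √(1.76² + 4.5² + 0.7²) = √(3.0976 + 20.25 + 0.49) = √23.8376, |v| = √(0.51² + 0.94² + (-1.58)²) = √(0.2601 + 0.8836 + 2.4964) = √3.6401.
cos θ = (u·v)/(|u||v|) = 4.0216/(√23.8376·√3.6401) ≈ 0.431729
θ = arccos(0.431729) ≈ 64.42°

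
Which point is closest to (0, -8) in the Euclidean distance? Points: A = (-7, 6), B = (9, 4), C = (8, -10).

Distances: d(A) ≈ 15.6525, d(B) = 15, d(C) ≈ 8.2462. Nearest: C = (8, -10) with distance 8.2462.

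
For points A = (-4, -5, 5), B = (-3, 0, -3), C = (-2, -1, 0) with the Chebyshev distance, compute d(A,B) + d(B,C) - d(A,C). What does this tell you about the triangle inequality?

d(A,B) = max(1, 5, 8) = 8, d(B,C) = max(1, 1, 3) = 3, d(A,C) = max(2, 4, 5) = 5.
d(A,B) + d(B,C) - d(A,C) = 8 + 3 - 5 = 11 - 5 = 6. This is ≥ 0, so the triangle inequality holds for these points.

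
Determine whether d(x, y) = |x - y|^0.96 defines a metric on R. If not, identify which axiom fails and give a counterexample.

Yes. With 0 < p = 0.96 ≤ 1, d(x,y) = |x-y|^0.96 is a metric on R. Non-negativity and symmetry are immediate; |x-y|^0.96 = 0 ⟺ |x-y| = 0 ⟺ x = y. For the triangle inequality, the function t ↦ t^0.96 is subadditive on [0,∞) when p ≤ 1, so |x-z|^0.96 ≤ (|x-y| + |y-z|)^0.96 ≤ |x-y|^0.96 + |y-z|^0.96.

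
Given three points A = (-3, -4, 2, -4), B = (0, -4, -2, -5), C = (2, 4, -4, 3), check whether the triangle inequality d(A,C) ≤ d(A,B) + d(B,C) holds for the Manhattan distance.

d(A,B) = 3 + 0 + 4 + 1 = 8, d(B,C) = 2 + 8 + 2 + 8 = 20, d(A,C) = 5 + 8 + 6 + 7 = 26.
d(A,C) = 26 ≤ 8 + 20 = 28. Triangle inequality is satisfied.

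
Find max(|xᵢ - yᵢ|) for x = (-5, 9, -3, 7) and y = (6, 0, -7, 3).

max(|x_i - y_i|) = max(|-5 - 6|, |9 - 0|, |-3 - (-7)|, |7 - 3|) = max(11, 9, 4, 4) = 11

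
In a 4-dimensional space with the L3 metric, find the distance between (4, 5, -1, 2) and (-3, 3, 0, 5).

(Σ|x_i - y_i|^3)^(1/3) = (|4 - (-3)|^3 + |5 - 3|^3 + |-1 - 0|^3 + |2 - 5|^3)^(1/3)
= (7^3 + 2^3 + 1^3 + 3^3)^(1/3) = (343 + 8 + 1 + 27)^(1/3) = (379)^(1/3) ≈ 7.2368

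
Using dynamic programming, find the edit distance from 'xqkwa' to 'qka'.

Let D[i][j] be the edit distance between the first i characters of 'xqkwa' and the first j characters of 'qka', with D[i][0] = i, D[0][j] = j, and D[i][j] = D[i-1][j-1] if the characters match, else 1 + min(D[i-1][j], D[i][j-1], D[i-1][j-1]). Filling the table (rows: prefixes of 'xqkwa', columns: prefixes of 'qka'):
     ε  q  k  a
  ε  0  1  2  3
  x  1  1  2  3
  q  2  1  2  3
  k  3  2  1  2
  w  4  3  2  2
  a  5  4  3  2
The bottom-right entry gives D[5][3] = 2, so no sequence of fewer than 2 edits works. Backtracking through the table gives one optimal edit sequence (2 edits):
  xqkwa → qkwa (del x @1)
  qkwa → qka (del w @3)
Edit distance = 2.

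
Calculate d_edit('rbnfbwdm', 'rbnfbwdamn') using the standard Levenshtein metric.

Let D[i][j] be the edit distance between the first i characters of 'rbnfbwdm' and the first j characters of 'rbnfbwdamn', with D[i][0] = i, D[0][j] = j, and D[i][j] = D[i-1][j-1] if the characters match, else 1 + min(D[i-1][j], D[i][j-1], D[i-1][j-1]). Filling the table (rows: prefixes of 'rbnfbwdm', columns: prefixes of 'rbnfbwdamn'):
     ε  r  b  n  f  b  w  d  a  m  n
  ε  0  1  2  3  4  5  6  7  8  9 10
  r  1  0  1  2  3  4  5  6  7  8  9
  b  2  1  0  1  2  3  4  5  6  7  8
  n  3  2  1  0  1  2  3  4  5  6  7
  f  4  3  2  1  0  1  2  3  4  5  6
  b  5  4  3  2  1  0  1  2  3  4  5
  w  6  5  4  3  2  1  0  1  2  3  4
  d  7  6  5  4  3  2  1  0  1  2  3
  m  8  7  6  5  4  3  2  1  1  1  2
The bottom-right entry gives D[8][10] = 2, so no sequence of fewer than 2 edits works. Backtracking through the table gives one optimal edit sequence (2 edits):
  rbnfbwdm → rbnfbwdam (ins a @8)
  rbnfbwdam → rbnfbwdamn (ins n @10)
Edit distance = 2.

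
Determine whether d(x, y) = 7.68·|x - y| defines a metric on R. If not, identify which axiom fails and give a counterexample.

Yes. Since |x - y| is a metric on R and 7.68 > 0, the positive scalar multiple 7.68·|x - y| is also a metric: scaling by a positive constant preserves non-negativity, identity (d=0 ⟺ |x-y|=0 ⟺ x=y), symmetry, and the triangle inequality.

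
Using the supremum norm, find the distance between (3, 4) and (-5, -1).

max(|x_i - y_i|) = max(|3 - (-5)|, |4 - (-1)|) = max(8, 5) = 8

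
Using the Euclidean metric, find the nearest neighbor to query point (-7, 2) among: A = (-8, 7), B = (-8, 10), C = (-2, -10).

Distances: d(A) ≈ 5.099, d(B) ≈ 8.0623, d(C) = 13. Nearest: A = (-8, 7) with distance 5.099.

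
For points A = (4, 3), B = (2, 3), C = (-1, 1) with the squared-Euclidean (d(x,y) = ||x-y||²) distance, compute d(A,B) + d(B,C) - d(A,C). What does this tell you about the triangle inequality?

d(A,B) = 2² + 0² = 4, d(B,C) = 3² + 2² = 13, d(A,C) = 5² + 2² = 29.
d(A,B) + d(B,C) - d(A,C) = 4 + 13 - 29 = 17 - 29 = -12. This is < 0, so the triangle inequality FAILS for these points (squared-Euclidean is not a metric).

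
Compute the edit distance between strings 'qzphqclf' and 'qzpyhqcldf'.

Let D[i][j] be the edit distance between the first i characters of 'qzphqclf' and the first j characters of 'qzpyhqcldf', with D[i][0] = i, D[0][j] = j, and D[i][j] = D[i-1][j-1] if the characters match, else 1 + min(D[i-1][j], D[i][j-1], D[i-1][j-1]). Filling the table (rows: prefixes of 'qzphqclf', columns: prefixes of 'qzpyhqcldf'):
     ε  q  z  p  y  h  q  c  l  d  f
  ε  0  1  2  3  4  5  6  7  8  9 10
  q  1  0  1  2  3  4  5  6  7  8  9
  z  2  1  0  1  2  3  4  5  6  7  8
  p  3  2  1  0  1  2  3  4  5  6  7
  h  4  3  2  1  1  1  2  3  4  5  6
  q  5  4  3  2  2  2  1  2  3  4  5
  c  6  5  4  3  3  3  2  1  2  3  4
  l  7  6  5  4  4  4  3  2  1  2  3
  f  8  7  6  5  5  5  4  3  2  2  2
The bottom-right entry gives D[8][10] = 2, so no sequence of fewer than 2 edits works. Backtracking through the table gives one optimal edit sequence (2 edits):
  qzphqclf → qzpyhqclf (ins y @4)
  qzpyhqclf → qzpyhqcldf (ins d @9)
Edit distance = 2.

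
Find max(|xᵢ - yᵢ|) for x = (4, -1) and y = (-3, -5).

max(|x_i - y_i|) = max(|4 - (-3)|, |-1 - (-5)|) = max(7, 4) = 7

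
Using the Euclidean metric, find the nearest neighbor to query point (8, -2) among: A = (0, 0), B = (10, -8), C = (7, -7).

Distances: d(A) ≈ 8.2462, d(B) ≈ 6.3246, d(C) ≈ 5.099. Nearest: C = (7, -7) with distance 5.099.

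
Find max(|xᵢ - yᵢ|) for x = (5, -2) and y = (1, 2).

max(|x_i - y_i|) = max(|5 - 1|, |-2 - 2|) = max(4, 4) = 4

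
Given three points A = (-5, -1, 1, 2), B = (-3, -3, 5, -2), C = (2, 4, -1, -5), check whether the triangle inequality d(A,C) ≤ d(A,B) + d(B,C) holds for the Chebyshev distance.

d(A,B) = max(2, 2, 4, 4) = 4, d(B,C) = max(5, 7, 6, 3) = 7, d(A,C) = max(7, 5, 2, 7) = 7.
d(A,C) = 7 ≤ 4 + 7 = 11. Triangle inequality is satisfied.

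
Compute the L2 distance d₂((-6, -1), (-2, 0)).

√(Σ(x_i - y_i)²) = √((-6 - (-2))² + (-1 - 0)²)
= √((-4)² + (-1)²) = √(16 + 1) = √17 ≈ 4.1231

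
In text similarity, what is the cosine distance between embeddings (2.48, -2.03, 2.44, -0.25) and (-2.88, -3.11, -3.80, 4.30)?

With u = (2.48, -2.03, 2.44, -0.25), v = (-2.88, -3.11, -3.80, 4.30):
u·v = 2.48·(-2.88) + (-2.03)·(-3.11) + 2.44·(-3.8) + (-0.25)·4.3 = (-7.1424) + 6.3133 + (-9.272) + (-1.075) = -11.1761.
|u| = √(2.48² + (-2.03)² + 2.44² + (-0.25)²) = √(6.1504 + 4.1209 + 5.9536 + 0.0625) = √16.2874, |v| = √((-2.88)² + (-3.11)² + (-3.8)² + 4.3²) = √(8.2944 + 9.6721 + 14.44 + 18.49) = √50.8965.
cos θ = (u·v)/(|u||v|) = -11.1761/(√16.2874·√50.8965) ≈ -0.3882
Cosine distance = 1 - cos θ ≈ 1 - (-0.3882) = 1.3882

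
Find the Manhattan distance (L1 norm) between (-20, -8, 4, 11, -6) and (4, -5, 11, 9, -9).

Σ|x_i - y_i| = |-20 - 4| + |-8 - (-5)| + |4 - 11| + |11 - 9| + |-6 - (-9)| = 24 + 3 + 7 + 2 + 3 = 39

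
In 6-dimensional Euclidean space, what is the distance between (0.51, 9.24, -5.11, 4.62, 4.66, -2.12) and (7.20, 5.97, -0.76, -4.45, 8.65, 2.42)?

√(Σ(x_i - y_i)²) = √((0.51 - 7.2)² + (9.24 - 5.97)² + (-5.11 - (-0.76))² + (4.62 - (-4.45))² + (4.66 - 8.65)² + (-2.12 - 2.42)²)
= √((-6.69)² + 3.27² + (-4.35)² + 9.07² + (-3.99)² + (-4.54)²) = √(44.7561 + 10.6929 + 18.9225 + 82.2649 + 15.9201 + 20.6116) = √193.1681 ≈ 13.8985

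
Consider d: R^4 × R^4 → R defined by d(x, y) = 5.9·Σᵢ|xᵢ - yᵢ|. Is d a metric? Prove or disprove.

Yes. The L1 (Manhattan) norm induces a metric on R^4, and multiplying a metric by a positive constant 5.9 > 0 preserves all four axioms: non-negativity (5.9·||x-y|| ≥ 0), identity (5.9·||x-y|| = 0 ⟺ ||x-y|| = 0 ⟺ x = y), symmetry (||x-y|| = ||y-x||), and the triangle inequality (5.9·||x-z|| ≤ 5.9·||x-y|| + 5.9·||y-z||). So d is a metric.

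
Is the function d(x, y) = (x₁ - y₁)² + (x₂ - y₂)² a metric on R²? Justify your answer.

No. The squared Euclidean distance fails the triangle inequality. Counterexample: x = (0, 0), y = (3, 4), z = (6, 8). d(x,z) = 6² + 8² = 100, but d(x,y) + d(y,z) = (3² + 4²) + (3² + 4²) = 25 + 25 = 50. Since 100 > 50, the triangle inequality is violated. (Note: √d, the ordinary Euclidean distance, IS a metric.)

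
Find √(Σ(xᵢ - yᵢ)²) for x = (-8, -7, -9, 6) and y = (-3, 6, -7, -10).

√(Σ(x_i - y_i)²) = √((-8 - (-3))² + (-7 - 6)² + (-9 - (-7))² + (6 - (-10))²)
= √((-5)² + (-13)² + (-2)² + 16²) = √(25 + 169 + 4 + 256) = √454 ≈ 21.3073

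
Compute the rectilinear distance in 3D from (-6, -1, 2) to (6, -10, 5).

Σ|x_i - y_i| = |-6 - 6| + |-1 - (-10)| + |2 - 5| = 12 + 9 + 3 = 24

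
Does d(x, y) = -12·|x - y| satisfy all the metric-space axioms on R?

No. With c = -12 < 0, d fails non-negativity: d(5, 14) = -12·|5 - 14| = -12·9 = -108 < 0.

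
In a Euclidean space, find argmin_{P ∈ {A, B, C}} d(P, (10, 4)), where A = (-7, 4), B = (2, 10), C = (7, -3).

Distances: d(A) = 17, d(B) = 10, d(C) ≈ 7.6158. Nearest: C = (7, -3) with distance 7.6158.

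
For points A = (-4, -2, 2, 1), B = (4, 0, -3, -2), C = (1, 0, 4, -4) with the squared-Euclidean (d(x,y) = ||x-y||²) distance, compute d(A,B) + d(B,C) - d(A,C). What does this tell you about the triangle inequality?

d(A,B) = 8² + 2² + 5² + 3² = 102, d(B,C) = 3² + 0² + 7² + 2² = 62, d(A,C) = 5² + 2² + 2² + 5² = 58.
d(A,B) + d(B,C) - d(A,C) = 102 + 62 - 58 = 164 - 58 = 106. This is ≥ 0, so the triangle inequality holds for these points.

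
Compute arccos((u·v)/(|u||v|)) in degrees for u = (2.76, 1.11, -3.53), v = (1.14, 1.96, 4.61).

With u = (2.76, 1.11, -3.53), v = (1.14, 1.96, 4.61):
u·v = 2.76·1.14 + 1.11·1.96 + (-3.53)·4.61 = 3.1464 + 2.1756 + (-16.2733) = -10.9513.
|u| = √(2.76² + 1.11² + (-3.53)²) = √(7.6176 + 1.2321 + 12.4609) = √21.3106, |v| = √(1.14² + 1.96² + 4.61²) = √(1.2996 + 3.8416 + 21.2521) = √26.3933.
cos θ = (u·v)/(|u||v|) = -10.9513/(√21.3106·√26.3933) ≈ -0.461765
θ = arccos(-0.461765) ≈ 117.5°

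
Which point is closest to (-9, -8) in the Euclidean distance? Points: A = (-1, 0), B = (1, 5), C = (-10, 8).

Distances: d(A) ≈ 11.3137, d(B) ≈ 16.4012, d(C) ≈ 16.0312. Nearest: A = (-1, 0) with distance 11.3137.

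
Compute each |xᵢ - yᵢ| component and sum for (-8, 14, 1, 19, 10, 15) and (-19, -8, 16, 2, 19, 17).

Σ|x_i - y_i| = |-8 - (-19)| + |14 - (-8)| + |1 - 16| + |19 - 2| + |10 - 19| + |15 - 17| = 11 + 22 + 15 + 17 + 9 + 2 = 76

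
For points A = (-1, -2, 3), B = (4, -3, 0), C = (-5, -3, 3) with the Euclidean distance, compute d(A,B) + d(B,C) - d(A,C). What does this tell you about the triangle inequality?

d(A,B) = √(5² + 1² + 3²) = √35 ≈ 5.9161, d(B,C) = √(9² + 0² + 3²) = √90 ≈ 9.4868, d(A,C) = √(4² + 1² + 0²) = √17 ≈ 4.1231.
d(A,B) + d(B,C) - d(A,C) = 5.9161 + 9.4868 - 4.1231 = 15.4029 - 4.1231 = 11.2798 (to 4 decimal places). This is ≥ 0, so the triangle inequality holds for these points.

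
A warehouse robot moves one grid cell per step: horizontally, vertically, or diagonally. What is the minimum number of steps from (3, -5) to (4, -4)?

max(|x_i - y_i|) = max(|3 - 4|, |-5 - (-4)|) = max(1, 1) = 1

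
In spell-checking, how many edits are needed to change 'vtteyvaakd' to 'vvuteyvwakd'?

Let D[i][j] be the edit distance between the first i characters of 'vtteyvaakd' and the first j characters of 'vvuteyvwakd', with D[i][0] = i, D[0][j] = j, and D[i][j] = D[i-1][j-1] if the characters match, else 1 + min(D[i-1][j], D[i][j-1], D[i-1][j-1]). Filling the table (rows: prefixes of 'vtteyvaakd', columns: prefixes of 'vvuteyvwakd'):
     ε  v  v  u  t  e  y  v  w  a  k  d
  ε  0  1  2  3  4  5  6  7  8  9 10 11
  v  1  0  1  2  3  4  5  6  7  8  9 10
  t  2  1  1  2  2  3  4  5  6  7  8  9
  t  3  2  2  2  2  3  4  5  6  7  8  9
  e  4  3  3  3  3  2  3  4  5  6  7  8
  y  5  4  4  4  4  3  2  3  4  5  6  7
  v  6  5  4  5  5  4  3  2  3  4  5  6
  a  7  6  5  5  6  5  4  3  3  3  4  5
  a  8  7  6  6  6  6  5  4  4  3  4  5
  k  9  8  7  7  7  7  6  5  5  4  3  4
  d 10  9  8  8  8  8  7  6  6  5  4  3
The bottom-right entry gives D[10][11] = 3, so no sequence of fewer than 3 edits works. Backtracking through the table gives one optimal edit sequence (3 edits):
  vtteyvaakd → vvtteyvaakd (ins v @1)
  vvtteyvaakd → vvuteyvaakd (sub t→u @3)
  vvuteyvaakd → vvuteyvwakd (sub a→w @8)
Edit distance = 3.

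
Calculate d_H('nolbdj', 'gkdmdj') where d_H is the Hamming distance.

Differing positions: 1, 2, 3, 4. Hamming distance = 4.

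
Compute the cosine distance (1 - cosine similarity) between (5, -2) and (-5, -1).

With u = (5, -2), v = (-5, -1):
u·v = 5·(-5) + (-2)·(-1) = (-25) + 2 = -23.
|u| = √(5² + (-2)²) = √29, |v| = √((-5)² + (-1)²) = √26, so |u||v| = √(29·26) = √754.
cos θ = (u·v)/(|u||v|) = -23/√754 ≈ -0.8376
Cosine distance = 1 - cos θ ≈ 1 - (-0.8376) = 1.8376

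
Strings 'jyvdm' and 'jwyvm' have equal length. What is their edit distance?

Let D[i][j] be the edit distance between the first i characters of 'jyvdm' and the first j characters of 'jwyvm', with D[i][0] = i, D[0][j] = j, and D[i][j] = D[i-1][j-1] if the characters match, else 1 + min(D[i-1][j], D[i][j-1], D[i-1][j-1]). Filling the table (rows: prefixes of 'jyvdm', columns: prefixes of 'jwyvm'):
     ε  j  w  y  v  m
  ε  0  1  2  3  4  5
  j  1  0  1  2  3  4
  y  2  1  1  1  2  3
  v  3  2  2  2  1  2
  d  4  3  3  3  2  2
  m  5  4  4  4  3  2
The bottom-right entry gives D[5][5] = 2, so no sequence of fewer than 2 edits works. Backtracking through the table gives one optimal edit sequence (2 edits):
  jyvdm → jwyvdm (ins w @2)
  jwyvdm → jwyvm (del d @5)
Edit distance = 2.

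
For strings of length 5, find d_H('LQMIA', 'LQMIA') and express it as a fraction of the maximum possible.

Differing positions: none. Hamming distance = 0. The maximum possible Hamming distance for length-5 strings is 5, so d_H/5 = 0/5 = 0.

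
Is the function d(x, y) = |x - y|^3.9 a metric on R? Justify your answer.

No. d(x,y) = |x-y|^3.9 fails the triangle inequality since p = 3.9 > 1. Counterexample: x = -5, y = 1, z = 6. d(x,z) = |-5 - 6|^3.9 = 11^3.9 ≈ 11519.4428, but d(x,y) + d(y,z) = 6^3.9 + 5^3.9 ≈ 1083.4026 + 532.0875 = 1615.4901. Since 11519.4428 > 1615.4901, the triangle inequality is violated.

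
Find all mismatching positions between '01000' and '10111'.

Differing positions: 1, 2, 3, 4, 5. Hamming distance = 5.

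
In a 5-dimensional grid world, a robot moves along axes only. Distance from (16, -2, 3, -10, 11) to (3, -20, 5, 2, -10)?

Σ|x_i - y_i| = |16 - 3| + |-2 - (-20)| + |3 - 5| + |-10 - 2| + |11 - (-10)| = 13 + 18 + 2 + 12 + 21 = 66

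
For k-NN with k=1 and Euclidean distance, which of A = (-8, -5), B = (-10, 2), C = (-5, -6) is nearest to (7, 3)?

Distances: d(A) = 17, d(B) ≈ 17.0294, d(C) = 15. Nearest: C = (-5, -6) with distance 15.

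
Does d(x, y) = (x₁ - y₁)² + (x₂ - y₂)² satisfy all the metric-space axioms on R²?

No. The squared Euclidean distance fails the triangle inequality. Counterexample: x = (0, 0), y = (3, 3), z = (6, 6). d(x,z) = 6² + 6² = 72, but d(x,y) + d(y,z) = (3² + 3²) + (3² + 3²) = 18 + 18 = 36. Since 72 > 36, the triangle inequality is violated. (Note: √d, the ordinary Euclidean distance, IS a metric.)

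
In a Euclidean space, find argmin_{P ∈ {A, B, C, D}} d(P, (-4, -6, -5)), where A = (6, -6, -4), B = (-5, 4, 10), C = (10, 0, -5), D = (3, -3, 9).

Distances: d(A) ≈ 10.0499, d(B) ≈ 18.0555, d(C) ≈ 15.2315, d(D) ≈ 15.9374. Nearest: A = (6, -6, -4) with distance 10.0499.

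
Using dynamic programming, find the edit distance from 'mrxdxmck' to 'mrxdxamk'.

Let D[i][j] be the edit distance between the first i characters of 'mrxdxmck' and the first j characters of 'mrxdxamk', with D[i][0] = i, D[0][j] = j, and D[i][j] = D[i-1][j-1] if the characters match, else 1 + min(D[i-1][j], D[i][j-1], D[i-1][j-1]). Filling the table (rows: prefixes of 'mrxdxmck', columns: prefixes of 'mrxdxamk'):
     ε  m  r  x  d  x  a  m  k
  ε  0  1  2  3  4  5  6  7  8
  m  1  0  1  2  3  4  5  6  7
  r  2  1  0  1  2  3  4  5  6
  x  3  2  1  0  1  2  3  4  5
  d  4  3  2  1  0  1  2  3  4
  x  5  4  3  2  1  0  1  2  3
  m  6  5  4  3  2  1  1  1  2
  c  7  6  5  4  3  2  2  2  2
  k  8  7  6  5  4  3  3  3  2
The bottom-right entry gives D[8][8] = 2, so no sequence of fewer than 2 edits works. Backtracking through the table gives one optimal edit sequence (2 edits):
  mrxdxmck → mrxdxack (sub m→a @6)
  mrxdxack → mrxdxamk (sub c→m @7)
Edit distance = 2.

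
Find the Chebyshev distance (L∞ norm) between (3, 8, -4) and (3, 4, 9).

max(|x_i - y_i|) = max(|3 - 3|, |8 - 4|, |-4 - 9|) = max(0, 4, 13) = 13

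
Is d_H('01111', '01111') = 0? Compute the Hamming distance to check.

Differing positions: none. Hamming distance = 0, so the claim is true.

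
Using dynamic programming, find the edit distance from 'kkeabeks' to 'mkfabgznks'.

Let D[i][j] be the edit distance between the first i characters of 'kkeabeks' and the first j characters of 'mkfabgznks', with D[i][0] = i, D[0][j] = j, and D[i][j] = D[i-1][j-1] if the characters match, else 1 + min(D[i-1][j], D[i][j-1], D[i-1][j-1]). Filling the table (rows: prefixes of 'kkeabeks', columns: prefixes of 'mkfabgznks'):
     ε  m  k  f  a  b  g  z  n  k  s
  ε  0  1  2  3  4  5  6  7  8  9 10
  k  1  1  1  2  3  4  5  6  7  8  9
  k  2  2  1  2  3  4  5  6  7  7  8
  e  3  3  2  2  3  4  5  6  7  8  8
  a  4  4  3  3  2  3  4  5  6  7  8
  b  5  5  4  4  3  2  3  4  5  6  7
  e  6  6  5  5  4  3  3  4  5  6  7
  k  7  7  6  6  5  4  4  4  5  5  6
  s  8  8  7  7  6  5  5  5  5  6  5
The bottom-right entry gives D[8][10] = 5, so no sequence of fewer than 5 edits works. Backtracking through the table gives one optimal edit sequence (5 edits):
  kkeabeks → mkeabeks (sub k→m @1)
  mkeabeks → mkfabeks (sub e→f @3)
  mkfabeks → mkfabgeks (ins g @6)
  mkfabgeks → mkfabgzeks (ins z @7)
  mkfabgzeks → mkfabgznks (sub e→n @8)
Edit distance = 5.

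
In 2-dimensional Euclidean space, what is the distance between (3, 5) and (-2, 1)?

√(Σ(x_i - y_i)²) = √((3 - (-2))² + (5 - 1)²)
= √(5² + 4²) = √(25 + 16) = √41 ≈ 6.4031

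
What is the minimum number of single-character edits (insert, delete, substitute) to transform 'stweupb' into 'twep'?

Let D[i][j] be the edit distance between the first i characters of 'stweupb' and the first j characters of 'twep', with D[i][0] = i, D[0][j] = j, and D[i][j] = D[i-1][j-1] if the characters match, else 1 + min(D[i-1][j], D[i][j-1], D[i-1][j-1]). Filling the table (rows: prefixes of 'stweupb', columns: prefixes of 'twep'):
     ε  t  w  e  p
  ε  0  1  2  3  4
  s  1  1  2  3  4
  t  2  1  2  3  4
  w  3  2  1  2  3
  e  4  3  2  1  2
  u  5  4  3  2  2
  p  6  5  4  3  2
  b  7  6  5  4  3
The bottom-right entry gives D[7][4] = 3, so no sequence of fewer than 3 edits works. Backtracking through the table gives one optimal edit sequence (3 edits):
  stweupb → tweupb (del s @1)
  tweupb → twepb (del u @4)
  twepb → twep (del b @5)
Edit distance = 3.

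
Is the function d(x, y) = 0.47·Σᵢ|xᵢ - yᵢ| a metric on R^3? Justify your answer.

Yes. The L1 (Manhattan) norm induces a metric on R^3, and multiplying a metric by a positive constant 0.47 > 0 preserves all four axioms: non-negativity (0.47·||x-y|| ≥ 0), identity (0.47·||x-y|| = 0 ⟺ ||x-y|| = 0 ⟺ x = y), symmetry (||x-y|| = ||y-x||), and the triangle inequality (0.47·||x-z|| ≤ 0.47·||x-y|| + 0.47·||y-z||). So d is a metric.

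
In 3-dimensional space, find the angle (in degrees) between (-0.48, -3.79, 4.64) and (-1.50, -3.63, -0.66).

With u = (-0.48, -3.79, 4.64), v = (-1.50, -3.63, -0.66):
u·v = (-0.48)·(-1.5) + (-3.79)·(-3.63) + 4.64·(-0.66) = 0.72 + 13.7577 + (-3.0624) = 11.4153.
|u| = √((-0.48)² + (-3.79)² + 4.64²) = √(0.2304 + 14.3641 + 21.5296) = √36.1241, |v| = √((-1.5)² + (-3.63)² + (-0.66)²) = √(2.25 + 13.1769 + 0.4356) = √15.8625.
cos θ = (u·v)/(|u||v|) = 11.4153/(√36.1241·√15.8625) ≈ 0.476873
θ = arccos(0.476873) ≈ 61.52°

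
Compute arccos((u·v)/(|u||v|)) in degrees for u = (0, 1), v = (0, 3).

With u = (0, 1), v = (0, 3):
u·v = 0·0 + 1·3 = 0 + 3 = 3.
|u| = √(0² + 1²) = √1, |v| = √(0² + 3²) = √9, so |u||v| = √(1·9) = √9 = 3.
cos θ = (u·v)/(|u||v|) = 3/3 = 1 (the vectors are parallel, pointing the same way)
θ = arccos(1) = 0°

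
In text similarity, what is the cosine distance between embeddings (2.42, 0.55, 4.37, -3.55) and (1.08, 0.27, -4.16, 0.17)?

With u = (2.42, 0.55, 4.37, -3.55), v = (1.08, 0.27, -4.16, 0.17):
u·v = 2.42·1.08 + 0.55·0.27 + 4.37·(-4.16) + (-3.55)·0.17 = 2.6136 + 0.1485 + (-18.1792) + (-0.6035) = -16.0206.
|u| = √(2.42² + 0.55² + 4.37² + (-3.55)²) = √(5.8564 + 0.3025 + 19.0969 + 12.6025) = √37.8583, |v| = √(1.08² + 0.27² + (-4.16)² + 0.17²) = √(1.1664 + 0.0729 + 17.3056 + 0.0289) = √18.5738.
cos θ = (u·v)/(|u||v|) = -16.0206/(√37.8583·√18.5738) ≈ -0.6042
Cosine distance = 1 - cos θ ≈ 1 - (-0.6042) = 1.6042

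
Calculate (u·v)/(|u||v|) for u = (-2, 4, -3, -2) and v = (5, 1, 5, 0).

With u = (-2, 4, -3, -2), v = (5, 1, 5, 0):
u·v = (-2)·5 + 4·1 + (-3)·5 + (-2)·0 = (-10) + 4 + (-15) + 0 = -21.
|u| = √((-2)² + 4² + (-3)² + (-2)²) = √33, |v| = √(5² + 1² + 5² + 0²) = √51, so |u||v| = √(33·51) = √1683.
cos θ = (u·v)/(|u||v|) = -21/√1683 ≈ -0.5119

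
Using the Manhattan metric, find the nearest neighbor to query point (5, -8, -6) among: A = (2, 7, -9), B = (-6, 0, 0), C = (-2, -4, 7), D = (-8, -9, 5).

Distances: d(A) = 21, d(B) = 25, d(C) = 24, d(D) = 25. Nearest: A = (2, 7, -9) with distance 21.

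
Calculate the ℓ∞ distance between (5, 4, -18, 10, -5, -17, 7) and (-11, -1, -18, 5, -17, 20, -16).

max(|x_i - y_i|) = max(|5 - (-11)|, |4 - (-1)|, |-18 - (-18)|, |10 - 5|, |-5 - (-17)|, |-17 - 20|, |7 - (-16)|) = max(16, 5, 0, 5, 12, 37, 23) = 37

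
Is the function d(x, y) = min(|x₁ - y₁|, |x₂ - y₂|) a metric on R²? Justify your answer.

No. d fails identity of indiscernibles: take x = (-3, 0) and y = (-3, 4). Then d(x,y) = min(|-3 - (-3)|, |0 - 4|) = min(0, 4) = 0, yet x ≠ y.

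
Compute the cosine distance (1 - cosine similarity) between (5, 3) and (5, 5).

With u = (5, 3), v = (5, 5):
u·v = 5·5 + 3·5 = 25 + 15 = 40.
|u| = √(5² + 3²) = √34, |v| = √(5² + 5²) = √50, so |u||v| = √(34·50) = √1700.
cos θ = (u·v)/(|u||v|) = 40/√1700 ≈ 0.9701
Cosine distance = 1 - cos θ ≈ 1 - 0.9701 = 0.0299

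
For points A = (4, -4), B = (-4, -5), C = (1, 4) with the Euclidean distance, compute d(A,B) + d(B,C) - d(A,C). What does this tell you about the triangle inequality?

d(A,B) = √(8² + 1²) = √65 ≈ 8.0623, d(B,C) = √(5² + 9²) = √106 ≈ 10.2956, d(A,C) = √(3² + 8²) = √73 ≈ 8.544.
d(A,B) + d(B,C) - d(A,C) = 8.0623 + 10.2956 - 8.544 = 18.3579 - 8.544 = 9.8139 (to 4 decimal places). This is ≥ 0, so the triangle inequality holds for these points.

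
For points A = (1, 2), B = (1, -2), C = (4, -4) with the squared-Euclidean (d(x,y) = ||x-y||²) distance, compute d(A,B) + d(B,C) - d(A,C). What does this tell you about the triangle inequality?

d(A,B) = 0² + 4² = 16, d(B,C) = 3² + 2² = 13, d(A,C) = 3² + 6² = 45.
d(A,B) + d(B,C) - d(A,C) = 16 + 13 - 45 = 29 - 45 = -16. This is < 0, so the triangle inequality FAILS for these points (squared-Euclidean is not a metric).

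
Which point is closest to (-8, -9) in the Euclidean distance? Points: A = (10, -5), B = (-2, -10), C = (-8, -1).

Distances: d(A) ≈ 18.4391, d(B) ≈ 6.0828, d(C) = 8. Nearest: B = (-2, -10) with distance 6.0828.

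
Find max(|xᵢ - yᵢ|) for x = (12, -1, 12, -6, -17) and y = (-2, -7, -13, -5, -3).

max(|x_i - y_i|) = max(|12 - (-2)|, |-1 - (-7)|, |12 - (-13)|, |-6 - (-5)|, |-17 - (-3)|) = max(14, 6, 25, 1, 14) = 25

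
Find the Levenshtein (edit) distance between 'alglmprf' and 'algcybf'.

Let D[i][j] be the edit distance between the first i characters of 'alglmprf' and the first j characters of 'algcybf', with D[i][0] = i, D[0][j] = j, and D[i][j] = D[i-1][j-1] if the characters match, else 1 + min(D[i-1][j], D[i][j-1], D[i-1][j-1]). Filling the table (rows: prefixes of 'alglmprf', columns: prefixes of 'algcybf'):
     ε  a  l  g  c  y  b  f
  ε  0  1  2  3  4  5  6  7
  a  1  0  1  2  3  4  5  6
  l  2  1  0  1  2  3  4  5
  g  3  2  1  0  1  2  3  4
  l  4  3  2  1  1  2  3  4
  m  5  4  3  2  2  2  3  4
  p  6  5  4  3  3  3  3  4
  r  7  6  5  4  4  4  4  4
  f  8  7  6  5  5  5  5  4
The bottom-right entry gives D[8][7] = 4, so no sequence of fewer than 4 edits works. Backtracking through the table gives one optimal edit sequence (4 edits):
  alglmprf → algmprf (del l @4)
  algmprf → algcprf (sub m→c @4)
  algcprf → algcyrf (sub p→y @5)
  algcyrf → algcybf (sub r→b @6)
Edit distance = 4.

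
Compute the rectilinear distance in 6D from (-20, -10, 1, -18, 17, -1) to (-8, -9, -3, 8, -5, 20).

Σ|x_i - y_i| = |-20 - (-8)| + |-10 - (-9)| + |1 - (-3)| + |-18 - 8| + |17 - (-5)| + |-1 - 20| = 12 + 1 + 4 + 26 + 22 + 21 = 86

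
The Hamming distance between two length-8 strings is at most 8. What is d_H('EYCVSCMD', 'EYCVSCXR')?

Differing positions: 7, 8. Hamming distance = 2. The maximum possible Hamming distance for length-8 strings is 8, so d_H/8 = 2/8 = 0.25.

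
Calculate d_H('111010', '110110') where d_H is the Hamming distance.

Differing positions: 3, 4. Hamming distance = 2.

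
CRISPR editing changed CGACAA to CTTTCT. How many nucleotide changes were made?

Differing positions: 2, 3, 4, 5, 6. Hamming distance = 5.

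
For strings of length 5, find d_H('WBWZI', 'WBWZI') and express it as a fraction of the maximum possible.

Differing positions: none. Hamming distance = 0. The maximum possible Hamming distance for length-5 strings is 5, so d_H/5 = 0/5 = 0.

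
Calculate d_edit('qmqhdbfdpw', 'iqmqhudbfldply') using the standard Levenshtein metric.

Let D[i][j] be the edit distance between the first i characters of 'qmqhdbfdpw' and the first j characters of 'iqmqhudbfldply', with D[i][0] = i, D[0][j] = j, and D[i][j] = D[i-1][j-1] if the characters match, else 1 + min(D[i-1][j], D[i][j-1], D[i-1][j-1]). Filling the table (rows: prefixes of 'qmqhdbfdpw', columns: prefixes of 'iqmqhudbfldply'):
     ε  i  q  m  q  h  u  d  b  f  l  d  p  l  y
  ε  0  1  2  3  4  5  6  7  8  9 10 11 12 13 14
  q  1  1  1  2  3  4  5  6  7  8  9 10 11 12 13
  m  2  2  2  1  2  3  4  5  6  7  8  9 10 11 12
  q  3  3  2  2  1  2  3  4  5  6  7  8  9 10 11
  h  4  4  3  3  2  1  2  3  4  5  6  7  8  9 10
  d  5  5  4  4  3  2  2  2  3  4  5  6  7  8  9
  b  6  6  5  5  4  3  3  3  2  3  4  5  6  7  8
  f  7  7  6  6  5  4  4  4  3  2  3  4  5  6  7
  d  8  8  7  7  6  5  5  4  4  3  3  3  4  5  6
  p  9  9  8  8  7  6  6  5  5  4  4  4  3  4  5
  w 10 10  9  9  8  7  7  6  6  5  5  5  4  4  5
The bottom-right entry gives D[10][14] = 5, so no sequence of fewer than 5 edits works. Backtracking through the table gives one optimal edit sequence (5 edits):
  qmqhdbfdpw → iqmqhdbfdpw (ins i @1)
  iqmqhdbfdpw → iqmqhudbfdpw (ins u @6)
  iqmqhudbfdpw → iqmqhudbfldpw (ins l @10)
  iqmqhudbfldpw → iqmqhudbfldplw (ins l @13)
  iqmqhudbfldplw → iqmqhudbfldply (sub w→y @14)
Edit distance = 5.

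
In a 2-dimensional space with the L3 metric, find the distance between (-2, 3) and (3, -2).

(Σ|x_i - y_i|^3)^(1/3) = (|-2 - 3|^3 + |3 - (-2)|^3)^(1/3)
= (5^3 + 5^3)^(1/3) = (125 + 125)^(1/3) = (250)^(1/3) ≈ 6.2996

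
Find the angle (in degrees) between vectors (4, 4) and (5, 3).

With u = (4, 4), v = (5, 3):
u·v = 4·5 + 4·3 = 20 + 12 = 32.
|u| = √(4² + 4²) = √32, |v| = √(5² + 3²) = √34, so |u||v| = √(32·34) = √1088.
cos θ = (u·v)/(|u||v|) = 32/√1088 ≈ 0.970143
θ = arccos(0.970143) ≈ 14.04°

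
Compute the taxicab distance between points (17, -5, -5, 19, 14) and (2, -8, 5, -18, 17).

Σ|x_i - y_i| = |17 - 2| + |-5 - (-8)| + |-5 - 5| + |19 - (-18)| + |14 - 17| = 15 + 3 + 10 + 37 + 3 = 68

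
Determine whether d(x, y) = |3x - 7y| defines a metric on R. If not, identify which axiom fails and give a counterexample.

No. d fails symmetry: d(8, 4) = |3·8 - 7·4| = |-4| = 4, but d(4, 8) = |3·4 - 7·8| = |-44| = 44. Since 4 ≠ 44, d(x,y) ≠ d(y,x) in general.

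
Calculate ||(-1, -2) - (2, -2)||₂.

√(Σ(x_i - y_i)²) = √((-1 - 2)² + (-2 - (-2))²)
= √((-3)² + 0²) = √(9 + 0) = √9 = 3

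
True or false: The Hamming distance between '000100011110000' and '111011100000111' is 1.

Differing positions: 1, 2, 3, 4, 5, 6, 7, 8, 9, 10, 11, 13, 14, 15. Hamming distance = 14, so the claim that d_H = 1 is false.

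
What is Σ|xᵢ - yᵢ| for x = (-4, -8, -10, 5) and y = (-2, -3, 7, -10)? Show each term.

Σ|x_i - y_i| = |-4 - (-2)| + |-8 - (-3)| + |-10 - 7| + |5 - (-10)| = 2 + 5 + 17 + 15 = 39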